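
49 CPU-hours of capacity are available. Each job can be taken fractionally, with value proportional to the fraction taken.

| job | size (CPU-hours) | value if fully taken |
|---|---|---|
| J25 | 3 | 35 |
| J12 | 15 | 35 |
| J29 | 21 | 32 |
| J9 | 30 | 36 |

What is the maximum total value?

Rank by value-to-size ratio: J25 35/3≈11.7, J12 35/15≈2.33, J29 32/21≈1.52, J9 36/30≈1.2.
Take all of J25 (3 CPU-hours, value 35) → 46 CPU-hours left.
Take all of J12 (15 CPU-hours, value 35) → 31 CPU-hours left.
Take all of J29 (21 CPU-hours, value 32) → 10 CPU-hours left.
Only 10 CPU-hours remain; take 10/30 of J9 for value 36×10/30 = 12.
Total value = 114.

114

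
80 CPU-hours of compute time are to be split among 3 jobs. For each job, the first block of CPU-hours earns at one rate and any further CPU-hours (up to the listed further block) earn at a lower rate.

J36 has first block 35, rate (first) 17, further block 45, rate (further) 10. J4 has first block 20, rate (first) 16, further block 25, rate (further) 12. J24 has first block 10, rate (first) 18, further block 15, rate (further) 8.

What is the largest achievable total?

1275

Treat each block as its own option and order by rate: J24/tier1 18 > J36/tier1 17 > J4/tier1 16 > J4/tier2 12 > J36/tier2 10 > J24/tier2 8.
J24 tier1 at 18: fill all 10 — 70 left.
J36/tier1 (17): +35 — 35 left.
J4 tier1 at 16: fill all 20 — 15 left.
15 remain; put them into J4 tier2 at 12.
Total = 18×10 + 17×35 + 16×20 + 12×15 = 1275.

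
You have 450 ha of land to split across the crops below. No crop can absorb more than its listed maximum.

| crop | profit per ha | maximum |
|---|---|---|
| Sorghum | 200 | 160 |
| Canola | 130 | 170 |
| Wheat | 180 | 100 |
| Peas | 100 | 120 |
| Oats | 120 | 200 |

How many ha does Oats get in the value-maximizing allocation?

Order the crops by profit per ha: Sorghum 200 > Wheat 180 > Canola 130 > Oats 120 > Peas 100.
Sorghum takes 160 to reach its cap of 160 ; 290 left.
Wheat: +100 to 100 (cap) ; 190 left.
Canola: +170 to 170 (cap) ; 20 left.
Only 20 left; Oats takes them to reach 20.

20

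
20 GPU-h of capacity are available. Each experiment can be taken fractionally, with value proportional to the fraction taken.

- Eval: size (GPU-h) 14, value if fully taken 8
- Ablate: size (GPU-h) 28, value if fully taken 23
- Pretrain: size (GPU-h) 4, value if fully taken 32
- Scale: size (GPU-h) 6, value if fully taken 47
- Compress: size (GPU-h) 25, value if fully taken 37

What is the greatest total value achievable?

Rank by value-to-size ratio: Pretrain 32/4≈8, Scale 47/6≈7.83, Compress 37/25≈1.48, Ablate 23/28≈0.821, Eval 8/14≈0.571.
Take all of Pretrain (4 GPU-h, value 32) — 16 GPU-h left.
Scale: take in full, 6 GPU-h for value 47 — 10 left.
Only 10 GPU-h remain; take 10/25 of Compress for value 37×10/25 = 14.8.
Total value = 93.8.

93.8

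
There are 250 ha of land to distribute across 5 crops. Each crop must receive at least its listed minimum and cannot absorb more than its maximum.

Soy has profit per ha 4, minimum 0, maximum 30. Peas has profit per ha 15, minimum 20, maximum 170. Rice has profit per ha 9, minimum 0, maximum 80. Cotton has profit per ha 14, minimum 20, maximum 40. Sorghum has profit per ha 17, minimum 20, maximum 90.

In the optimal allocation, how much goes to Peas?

140

Meeting every minimum uses 0+20+0+20+20 = 60 ha, leaving 190.
Highest profit per ha first: Sorghum 17 > Peas 15 > Cotton 14 > Rice 9 > Soy 4.
Sorghum: +70 to 90 (cap) — 120 left.
Only 120 left; Peas takes them to reach 140.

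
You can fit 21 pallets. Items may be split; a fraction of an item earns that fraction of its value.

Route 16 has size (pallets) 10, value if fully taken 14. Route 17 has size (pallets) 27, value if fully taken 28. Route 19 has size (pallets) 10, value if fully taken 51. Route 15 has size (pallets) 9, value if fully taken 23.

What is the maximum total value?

Best value per unit of size first: Route 19 51/10≈5.1, Route 15 23/9≈2.56, Route 16 14/10≈1.4, Route 17 28/27≈1.04.
Route 19: take in full, 10 pallets for value 51 — 11 left.
Route 15: take in full, 9 pallets for value 23 — 2 left.
Fill the last 2 pallets with part of Route 16: 2/10 of it earns 2.8.
Total value = 76.8.

76.8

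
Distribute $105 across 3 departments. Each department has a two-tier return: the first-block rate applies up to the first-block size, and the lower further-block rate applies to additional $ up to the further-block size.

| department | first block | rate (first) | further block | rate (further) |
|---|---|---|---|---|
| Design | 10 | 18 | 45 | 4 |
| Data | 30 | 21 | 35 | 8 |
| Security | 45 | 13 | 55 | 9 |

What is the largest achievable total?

1575

Rank every tier by rate: Data/tier1 21 > Design/tier1 18 > Security/tier1 13 > Security/tier2 9 > Data/tier2 8 > Design/tier2 4.
Fill Data tier1 block (30 at 21) → 75 left.
Design tier1 at 18: fill all 10 → 65 left.
Fill Security tier1 block (45 at 13) → 20 left.
Security/tier2: +20 of 55 at 9; pool empty.
Total = 21×30 + 18×10 + 13×45 + 9×20 = 1575.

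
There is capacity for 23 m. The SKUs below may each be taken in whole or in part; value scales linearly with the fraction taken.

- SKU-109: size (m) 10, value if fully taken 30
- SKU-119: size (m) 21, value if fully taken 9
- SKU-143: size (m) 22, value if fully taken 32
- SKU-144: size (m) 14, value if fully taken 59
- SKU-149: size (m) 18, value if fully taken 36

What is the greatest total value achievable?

Sort by value density: SKU-144 59/14≈4.21, SKU-109 30/10≈3, SKU-149 36/18≈2, SKU-143 32/22≈1.45, SKU-119 9/21≈0.429.
SKU-144: take in full, 14 m for value 59 ; 9 left.
Only 9 m remain; take 9/10 of SKU-109 for value 30×9/10 = 27.
Total value = 86.

86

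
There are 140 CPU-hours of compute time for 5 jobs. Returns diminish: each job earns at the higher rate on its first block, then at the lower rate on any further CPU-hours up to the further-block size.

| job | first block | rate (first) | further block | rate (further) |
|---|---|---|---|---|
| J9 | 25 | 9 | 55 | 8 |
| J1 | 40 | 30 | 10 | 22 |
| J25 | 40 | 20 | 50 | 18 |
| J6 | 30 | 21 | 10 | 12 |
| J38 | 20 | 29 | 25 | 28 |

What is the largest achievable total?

Rank every tier by rate: J1/first 30 > J38/first 29 > J38/second 28 > J1/second 22 > J6/first 21 > J25/first 20 > J25/second 18 > J6/second 12 > J9/first 9 > J9/second 8.
J1 first at 30: fill all 40 — 100 left.
J38/first (29): +20 — 80 left.
J38/second (28): +25 — 55 left.
J1 second at 22: fill all 10 — 45 left.
Fill J6 first block (30 at 21) — 15 left.
15 remain; put them into J25 first at 20.
Total = 30×40 + 29×20 + 28×25 + 22×10 + 21×30 + 20×15 = 3630.

3630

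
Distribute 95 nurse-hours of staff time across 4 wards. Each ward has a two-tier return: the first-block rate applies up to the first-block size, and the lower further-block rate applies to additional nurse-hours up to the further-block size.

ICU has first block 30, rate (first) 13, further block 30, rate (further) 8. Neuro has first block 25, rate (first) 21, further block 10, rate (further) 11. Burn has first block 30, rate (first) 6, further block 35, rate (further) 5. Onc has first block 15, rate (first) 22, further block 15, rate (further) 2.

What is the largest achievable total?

1475

Rank every tier by rate: Onc/tier1 22 > Neuro/tier1 21 > ICU/tier1 13 > Neuro/tier2 11 > ICU/tier2 8 > Burn/tier1 6 > Burn/tier2 5 > Onc/tier2 2.
Onc/tier1 (22): +15 → 80 left.
Neuro tier1 at 21: fill all 25 → 55 left.
Fill ICU tier1 block (30 at 13) → 25 left.
Fill Neuro tier2 block (10 at 11) → 15 left.
15 remain; put them into ICU tier2 at 8.
Total = 22×15 + 21×25 + 13×30 + 11×10 + 8×15 = 1475.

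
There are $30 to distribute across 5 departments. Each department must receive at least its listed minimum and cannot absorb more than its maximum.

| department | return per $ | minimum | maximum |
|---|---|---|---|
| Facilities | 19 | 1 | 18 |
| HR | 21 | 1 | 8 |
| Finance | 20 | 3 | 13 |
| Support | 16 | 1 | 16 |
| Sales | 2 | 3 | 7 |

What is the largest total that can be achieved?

Meeting every minimum uses 1+1+3+1+3 = 9 $, leaving 21.
Highest return per $ first: HR 21 > Finance 20 > Facilities 19 > Support 16 > Sales 2.
HR takes 7 more to reach its cap of 8 → 14 left.
Finance: +10 to 13 (cap) → 4 left.
Facilities: +4 (room for 17) → 5. Pool exhausted.
Total = 19×5 + 21×8 + 20×13 + 16×1 + 2×3 = 545.

545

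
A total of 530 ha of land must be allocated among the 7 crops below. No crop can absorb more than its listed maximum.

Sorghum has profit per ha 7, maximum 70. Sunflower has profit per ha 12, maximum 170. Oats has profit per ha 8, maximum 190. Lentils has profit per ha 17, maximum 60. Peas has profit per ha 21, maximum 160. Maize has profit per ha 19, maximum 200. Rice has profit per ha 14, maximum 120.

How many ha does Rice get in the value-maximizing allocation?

110

Highest profit per ha first: Peas 21 > Maize 19 > Lentils 17 > Rice 14 > Sunflower 12 > Oats 8 > Sorghum 7.
Give Peas 160 to hit its cap of 160 ; 370 left.
Give Maize 200 to hit its cap of 200 ; 170 left.
Lentils takes 60 to reach its cap of 60 ; 110 left.
Only 110 left; Rice takes them to reach 110.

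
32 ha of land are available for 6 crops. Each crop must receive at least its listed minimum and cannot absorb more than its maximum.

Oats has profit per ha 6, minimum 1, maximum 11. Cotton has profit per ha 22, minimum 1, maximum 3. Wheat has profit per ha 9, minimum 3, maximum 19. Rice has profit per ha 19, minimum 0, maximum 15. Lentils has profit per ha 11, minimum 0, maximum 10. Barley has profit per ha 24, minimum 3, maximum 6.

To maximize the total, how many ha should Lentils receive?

Meeting every minimum uses 1+1+3+0+0+3 = 8 ha, leaving 24.
Highest profit per ha first: Barley 24 > Cotton 22 > Rice 19 > Lentils 11 > Wheat 9 > Oats 6.
Barley: +3 to 6 (cap) ; 21 left.
Give Cotton 2 more to hit its cap of 3 ; 19 left.
Give Rice 15 more to hit its cap of 15 ; 4 left.
Lentils has room for 10 more but only 4 remain, so it gets 4.

4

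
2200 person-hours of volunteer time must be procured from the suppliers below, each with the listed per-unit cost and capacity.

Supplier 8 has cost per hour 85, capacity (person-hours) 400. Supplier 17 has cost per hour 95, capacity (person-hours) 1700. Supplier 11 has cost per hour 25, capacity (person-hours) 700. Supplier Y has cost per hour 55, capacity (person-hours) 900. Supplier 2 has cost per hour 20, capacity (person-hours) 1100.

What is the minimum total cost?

Use suppliers in increasing cost order.
Supplier 2 (20): use full 1100 → 1100 person-hours to go.
Take 700 from Supplier 11 at 25 → need 400 more.
Supplier Y at 55: take 400 of its 900 → requirement met.
Supplier 8, Supplier 17: unused.
Cost = 1100×20 + 700×25 + 400×55 = 61500.

61500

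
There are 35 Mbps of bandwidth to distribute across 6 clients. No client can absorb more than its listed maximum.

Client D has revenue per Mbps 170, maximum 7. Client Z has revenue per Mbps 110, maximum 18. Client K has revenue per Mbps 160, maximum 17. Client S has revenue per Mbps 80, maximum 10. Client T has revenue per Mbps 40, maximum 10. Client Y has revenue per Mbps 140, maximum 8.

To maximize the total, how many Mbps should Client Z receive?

3

Highest revenue per Mbps first: Client D 170 > Client K 160 > Client Y 140 > Client Z 110 > Client S 80 > Client T 40.
Client D: +7 to 7 (cap) ; 28 left.
Client K takes 17 to reach its cap of 17 ; 11 left.
Client Y: +8 to 8 (cap) ; 3 left.
Only 3 left; Client Z takes them to reach 3.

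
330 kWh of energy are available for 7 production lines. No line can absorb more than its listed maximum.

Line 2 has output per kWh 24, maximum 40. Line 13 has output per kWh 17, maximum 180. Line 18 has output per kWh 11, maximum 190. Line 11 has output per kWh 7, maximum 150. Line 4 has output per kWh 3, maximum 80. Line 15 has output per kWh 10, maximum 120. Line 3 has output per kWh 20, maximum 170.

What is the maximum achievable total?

Rank by output per kWh: Line 2 24 > Line 3 20 > Line 13 17 > Line 18 11 > Line 15 10 > Line 11 7 > Line 4 3.
Line 2: +40 to 40 (cap) → 290 left.
Give Line 3 170 to hit its cap of 170 → 120 left.
Only 120 left; Line 13 takes them to reach 120.
Total = 24×40 + 17×120 + 20×170 = 6400.

6400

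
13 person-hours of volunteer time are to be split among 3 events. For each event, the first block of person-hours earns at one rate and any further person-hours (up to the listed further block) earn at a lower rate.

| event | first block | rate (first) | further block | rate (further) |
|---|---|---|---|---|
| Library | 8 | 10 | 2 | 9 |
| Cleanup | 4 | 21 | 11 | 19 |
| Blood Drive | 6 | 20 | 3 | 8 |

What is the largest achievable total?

Order all 6 blocks by rate: Cleanup/first 21 > Blood Drive/first 20 > Cleanup/second 19 > Library/first 10 > Library/second 9 > Blood Drive/second 8.
Fill Cleanup first block (4 at 21) ; 9 left.
Fill Blood Drive first block (6 at 20) ; 3 left.
3 remain; put them into Cleanup second at 19.
Total = 21×4 + 20×6 + 19×3 = 261.

261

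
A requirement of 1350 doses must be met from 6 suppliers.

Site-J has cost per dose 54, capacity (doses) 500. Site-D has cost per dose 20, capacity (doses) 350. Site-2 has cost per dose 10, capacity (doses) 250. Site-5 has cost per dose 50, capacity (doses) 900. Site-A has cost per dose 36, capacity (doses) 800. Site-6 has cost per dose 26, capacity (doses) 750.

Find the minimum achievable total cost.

Cheapest first:
Take 250 from Site-2 at 10 — need 1100 more.
Site-D at 20: take all 350 doses — 750 still needed.
Site-6 at 26: take all 750 doses — 0 still needed.
Site-A, Site-5, Site-J: unused.
Cost = 250×10 + 350×20 + 750×26 = 29000.

29000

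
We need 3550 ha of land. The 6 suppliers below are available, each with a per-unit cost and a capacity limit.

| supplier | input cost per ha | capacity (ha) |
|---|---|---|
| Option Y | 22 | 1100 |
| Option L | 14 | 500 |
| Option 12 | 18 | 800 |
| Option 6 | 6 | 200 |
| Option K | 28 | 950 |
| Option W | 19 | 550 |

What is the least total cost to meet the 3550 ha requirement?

68450

Use suppliers in increasing cost order.
Option 6 at 6: take all 200 ha ; 3350 still needed.
Option L at 14: take all 500 ha ; 2850 still needed.
Option 12 (18): use full 800 ; 2050 ha to go.
Take 550 from Option W at 19 ; need 1500 more.
Option Y (22): use full 1100 ; 400 ha to go.
Option K at 28: take 400 of its 950 ; requirement met.
Cost = 200×6 + 500×14 + 800×18 + 550×19 + 1100×22 + 400×28 = 68450.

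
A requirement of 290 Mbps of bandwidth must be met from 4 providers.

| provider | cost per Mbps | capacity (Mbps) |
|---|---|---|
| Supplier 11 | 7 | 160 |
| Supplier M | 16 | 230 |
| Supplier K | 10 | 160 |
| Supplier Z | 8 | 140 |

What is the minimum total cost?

2160

Cheapest first:
Take 160 from Supplier 11 at 7 → need 130 more.
Supplier Z at 8: take 130 of its 140 → requirement met.
Supplier K, Supplier M: unused.
Cost = 160×7 + 130×8 = 2160.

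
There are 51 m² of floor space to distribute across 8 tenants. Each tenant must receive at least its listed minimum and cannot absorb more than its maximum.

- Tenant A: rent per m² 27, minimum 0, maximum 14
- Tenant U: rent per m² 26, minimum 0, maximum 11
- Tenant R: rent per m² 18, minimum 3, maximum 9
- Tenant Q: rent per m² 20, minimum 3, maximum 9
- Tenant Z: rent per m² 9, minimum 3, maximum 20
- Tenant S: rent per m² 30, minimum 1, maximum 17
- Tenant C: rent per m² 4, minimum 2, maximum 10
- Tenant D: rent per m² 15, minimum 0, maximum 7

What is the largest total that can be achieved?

Meeting every minimum uses 0+0+3+3+3+1+2+0 = 12 m², leaving 39.
Highest rent per m² first: Tenant S 30 > Tenant A 27 > Tenant U 26 > Tenant Q 20 > Tenant R 18 > Tenant D 15 > Tenant Z 9 > Tenant C 4.
Give Tenant S 16 more to hit its cap of 17 → 23 left.
Tenant A: +14 to 14 (cap) → 9 left.
Tenant U has room for 11 more but only 9 remain, so it gets 9.
Total = 27×14 + 26×9 + 18×3 + 20×3 + 9×3 + 30×17 + 4×2 = 1271.

1271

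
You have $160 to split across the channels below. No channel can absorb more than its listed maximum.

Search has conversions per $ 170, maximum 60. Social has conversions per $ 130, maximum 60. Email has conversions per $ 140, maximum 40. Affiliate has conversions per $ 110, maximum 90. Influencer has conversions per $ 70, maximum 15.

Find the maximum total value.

Highest conversions per $ first: Search 170 > Email 140 > Social 130 > Affiliate 110 > Influencer 70.
Give Search 60 to hit its cap of 60 — 100 left.
Give Email 40 to hit its cap of 40 — 60 left.
Social: +60 to 60 (cap) — 0 left.
Total = 170×60 + 130×60 + 140×40 = 23600.

23600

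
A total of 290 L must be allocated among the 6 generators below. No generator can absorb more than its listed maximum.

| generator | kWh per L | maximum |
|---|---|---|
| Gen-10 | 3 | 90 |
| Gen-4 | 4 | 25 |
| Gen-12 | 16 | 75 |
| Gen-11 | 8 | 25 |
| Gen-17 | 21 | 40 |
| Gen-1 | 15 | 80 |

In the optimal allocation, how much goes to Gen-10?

Highest kWh per L first: Gen-17 21 > Gen-12 16 > Gen-1 15 > Gen-11 8 > Gen-4 4 > Gen-10 3.
Gen-17: +40 to 40 (cap) ; 250 left.
Give Gen-12 75 to hit its cap of 75 ; 175 left.
Give Gen-1 80 to hit its cap of 80 ; 95 left.
Gen-11: +25 to 25 (cap) ; 70 left.
Gen-4: +25 to 25 (cap) ; 45 left.
Only 45 left; Gen-10 takes them to reach 45.

45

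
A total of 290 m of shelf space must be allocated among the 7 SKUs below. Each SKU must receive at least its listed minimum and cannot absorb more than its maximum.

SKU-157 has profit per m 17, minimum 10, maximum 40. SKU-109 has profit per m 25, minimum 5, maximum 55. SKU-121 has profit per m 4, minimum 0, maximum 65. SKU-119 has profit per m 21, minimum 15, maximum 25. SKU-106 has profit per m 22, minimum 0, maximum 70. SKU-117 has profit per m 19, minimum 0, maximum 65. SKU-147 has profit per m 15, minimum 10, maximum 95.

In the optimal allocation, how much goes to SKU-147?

Meeting every minimum uses 10+5+0+15+0+0+10 = 40 m, leaving 250.
Order the SKUs by profit per m: SKU-109 25 > SKU-106 22 > SKU-119 21 > SKU-117 19 > SKU-157 17 > SKU-147 15 > SKU-121 4.
SKU-109 takes 50 more to reach its cap of 55 ; 200 left.
SKU-106: +70 to 70 (cap) ; 130 left.
SKU-119 takes 10 more to reach its cap of 25 ; 120 left.
Give SKU-117 65 more to hit its cap of 65 ; 55 left.
SKU-157 takes 30 more to reach its cap of 40 ; 25 left.
Only 25 left; SKU-147 takes them to reach 35.

35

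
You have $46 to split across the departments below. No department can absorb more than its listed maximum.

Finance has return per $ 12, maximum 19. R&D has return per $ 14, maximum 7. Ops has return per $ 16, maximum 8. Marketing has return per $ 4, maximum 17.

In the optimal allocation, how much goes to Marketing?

Order the departments by return per $: Ops 16 > R&D 14 > Finance 12 > Marketing 4.
Give Ops 8 to hit its cap of 8 ; 38 left.
Give R&D 7 to hit its cap of 7 ; 31 left.
Finance: +19 to 19 (cap) ; 12 left.
Marketing: +12 (room for 17) → 12. Pool exhausted.

12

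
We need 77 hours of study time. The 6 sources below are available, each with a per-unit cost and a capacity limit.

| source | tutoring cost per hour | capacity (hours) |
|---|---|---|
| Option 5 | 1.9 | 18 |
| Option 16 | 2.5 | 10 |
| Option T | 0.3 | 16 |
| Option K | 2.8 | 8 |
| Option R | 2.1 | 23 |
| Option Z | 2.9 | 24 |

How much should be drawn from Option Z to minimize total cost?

Use sources in increasing cost order.
Option T at 0.3: take all 16 hours — 61 still needed.
Option 5 (1.9): use full 18 — 43 hours to go.
Option R (2.1): use full 23 — 20 hours to go.
Option 16 (2.5): use full 10 — 10 hours to go.
Take 8 from Option K at 2.8 — need 2 more.
Option Z (2.9): take the remaining 2 — done.

2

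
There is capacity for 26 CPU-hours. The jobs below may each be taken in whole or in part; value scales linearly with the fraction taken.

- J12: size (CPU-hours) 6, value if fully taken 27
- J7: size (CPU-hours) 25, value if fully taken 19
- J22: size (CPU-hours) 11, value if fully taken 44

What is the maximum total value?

77.84

Best value per unit of size first: J12 27/6≈4.5, J22 44/11≈4, J7 19/25≈0.76.
All 6 CPU-hours of J12 fit (value 27) — 20 remain.
Take all of J22 (11 CPU-hours, value 44) — 9 CPU-hours left.
Only 9 CPU-hours remain; take 9/25 of J7 for value 19×9/25 = 6.84.
Total value = 77.84.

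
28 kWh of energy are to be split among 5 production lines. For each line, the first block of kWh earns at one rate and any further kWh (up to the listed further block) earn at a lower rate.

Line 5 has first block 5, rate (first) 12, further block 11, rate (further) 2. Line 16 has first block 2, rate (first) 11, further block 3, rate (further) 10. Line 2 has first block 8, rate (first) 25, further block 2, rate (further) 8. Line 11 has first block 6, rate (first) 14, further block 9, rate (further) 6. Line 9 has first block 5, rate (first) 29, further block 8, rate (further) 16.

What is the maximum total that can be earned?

Treat each block as its own option and order by rate: Line 9/T1 29 > Line 2/T1 25 > Line 9/T2 16 > Line 11/T1 14 > Line 5/T1 12 > Line 16/T1 11 > Line 16/T2 10 > Line 2/T2 8 > Line 11/T2 6 > Line 5/T2 2.
Line 9/T1 (29): +5 — 23 left.
Line 2/T1 (25): +8 — 15 left.
Fill Line 9 T2 block (8 at 16) — 7 left.
Line 11 T1 at 14: fill all 6 — 1 left.
1 remain; put them into Line 5 T1 at 12.
Total = 29×5 + 25×8 + 16×8 + 14×6 + 12×1 = 569.

569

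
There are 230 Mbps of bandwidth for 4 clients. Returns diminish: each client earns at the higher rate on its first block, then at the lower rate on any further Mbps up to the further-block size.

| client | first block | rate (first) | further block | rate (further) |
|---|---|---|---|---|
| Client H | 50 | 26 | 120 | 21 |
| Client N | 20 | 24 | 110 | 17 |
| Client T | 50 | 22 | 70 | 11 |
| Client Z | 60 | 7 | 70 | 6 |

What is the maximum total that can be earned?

Rank every tier by rate: Client H/T1 26 > Client N/T1 24 > Client T/T1 22 > Client H/T2 21 > Client N/T2 17 > Client T/T2 11 > Client Z/T1 7 > Client Z/T2 6.
Client H T1 at 26: fill all 50 → 180 left.
Client N T1 at 24: fill all 20 → 160 left.
Fill Client T T1 block (50 at 22) → 110 left.
Client H/T2: +110 of 120 at 21; pool empty.
Total = 26×50 + 24×20 + 22×50 + 21×110 = 5190.

5190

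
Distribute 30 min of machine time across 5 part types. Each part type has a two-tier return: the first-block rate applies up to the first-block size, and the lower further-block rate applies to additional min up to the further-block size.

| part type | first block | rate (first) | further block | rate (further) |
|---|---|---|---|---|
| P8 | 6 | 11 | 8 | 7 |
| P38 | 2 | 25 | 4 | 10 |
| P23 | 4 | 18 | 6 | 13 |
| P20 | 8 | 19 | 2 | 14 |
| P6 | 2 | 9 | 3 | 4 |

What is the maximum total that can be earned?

Treat each block as its own option and order by rate: P38/first 25 > P20/first 19 > P23/first 18 > P20/second 14 > P23/second 13 > P8/first 11 > P38/second 10 > P6/first 9 > P8/second 7 > P6/second 4.
Fill P38 first block (2 at 25) — 28 left.
P20 first at 19: fill all 8 — 20 left.
P23 first at 18: fill all 4 — 16 left.
Fill P20 second block (2 at 14) — 14 left.
Fill P23 second block (6 at 13) — 8 left.
P8 first at 11: fill all 6 — 2 left.
P38 second at 10: only 2 left, fill 2.
Total = 25×2 + 19×8 + 18×4 + 14×2 + 13×6 + 11×6 + 10×2 = 466.

466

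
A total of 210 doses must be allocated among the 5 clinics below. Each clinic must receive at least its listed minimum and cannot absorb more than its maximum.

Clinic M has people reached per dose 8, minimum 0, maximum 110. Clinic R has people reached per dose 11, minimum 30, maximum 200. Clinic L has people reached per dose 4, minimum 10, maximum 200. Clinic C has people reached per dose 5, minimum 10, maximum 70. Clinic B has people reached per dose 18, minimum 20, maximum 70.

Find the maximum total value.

2670

Meeting every minimum uses 0+30+10+10+20 = 70 doses, leaving 140.
Rank by people reached per dose: Clinic B 18 > Clinic R 11 > Clinic M 8 > Clinic C 5 > Clinic L 4.
Give Clinic B 50 more to hit its cap of 70 — 90 left.
Clinic R: +90 (room for 170) → 120. Pool exhausted.
Total = 11×120 + 4×10 + 5×10 + 18×70 = 2670.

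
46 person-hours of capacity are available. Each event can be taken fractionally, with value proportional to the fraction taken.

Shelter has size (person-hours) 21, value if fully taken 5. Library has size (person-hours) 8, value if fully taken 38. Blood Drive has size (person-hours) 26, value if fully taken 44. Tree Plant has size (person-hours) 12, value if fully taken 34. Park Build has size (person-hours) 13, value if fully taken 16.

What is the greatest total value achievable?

116

Rank by value-to-size ratio: Library 38/8≈4.75, Tree Plant 34/12≈2.83, Blood Drive 44/26≈1.69, Park Build 16/13≈1.23, Shelter 5/21≈0.238.
Library: take in full, 8 person-hours for value 38 ; 38 left.
All 12 person-hours of Tree Plant fit (value 34) ; 26 remain.
Blood Drive: take in full, 26 person-hours for value 44 ; 0 left.
Total value = 116.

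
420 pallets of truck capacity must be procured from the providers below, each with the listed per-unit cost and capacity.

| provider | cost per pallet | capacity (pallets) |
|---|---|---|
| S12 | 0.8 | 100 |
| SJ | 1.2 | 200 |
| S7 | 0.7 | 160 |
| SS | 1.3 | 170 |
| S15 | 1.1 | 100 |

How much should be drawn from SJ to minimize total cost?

Fill from the cheapest provider first.
S7 at 0.7: take all 160 pallets ; 260 still needed.
Take 100 from S12 at 0.8 ; need 160 more.
Take 100 from S15 at 1.1 ; need 60 more.
SJ at 1.2: take 60 of its 200 ; requirement met.
SS: unused.

60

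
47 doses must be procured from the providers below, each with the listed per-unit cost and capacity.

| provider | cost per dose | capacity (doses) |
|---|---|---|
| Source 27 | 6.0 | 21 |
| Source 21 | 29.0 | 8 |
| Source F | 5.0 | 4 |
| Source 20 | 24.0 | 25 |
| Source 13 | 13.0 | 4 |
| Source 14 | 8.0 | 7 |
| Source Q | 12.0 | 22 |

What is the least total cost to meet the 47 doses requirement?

Fill from the cheapest provider first.
Source F at 5.0: take all 4 doses → 43 still needed.
Take 21 from Source 27 at 6.0 → need 22 more.
Take 7 from Source 14 at 8.0 → need 15 more.
Take 15 from Source Q at 12.0 to finish.
Source 13, Source 20, Source 21: unused.
Cost = 4×5.0 + 21×6.0 + 7×8.0 + 15×12.0 = 382.

382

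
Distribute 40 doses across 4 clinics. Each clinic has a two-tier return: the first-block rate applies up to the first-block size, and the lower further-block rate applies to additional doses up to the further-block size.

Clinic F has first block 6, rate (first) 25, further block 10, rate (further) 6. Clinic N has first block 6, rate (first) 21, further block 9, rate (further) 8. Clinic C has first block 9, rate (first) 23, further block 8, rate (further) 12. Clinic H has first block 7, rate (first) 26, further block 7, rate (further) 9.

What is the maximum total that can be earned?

797

Rank every tier by rate: Clinic H/first 26 > Clinic F/first 25 > Clinic C/first 23 > Clinic N/first 21 > Clinic C/second 12 > Clinic H/second 9 > Clinic N/second 8 > Clinic F/second 6.
Fill Clinic H first block (7 at 26) → 33 left.
Fill Clinic F first block (6 at 25) → 27 left.
Clinic C first at 23: fill all 9 → 18 left.
Fill Clinic N first block (6 at 21) → 12 left.
Clinic C/second (12): +8 → 4 left.
4 remain; put them into Clinic H second at 9.
Total = 26×7 + 25×6 + 23×9 + 21×6 + 12×8 + 9×4 = 797.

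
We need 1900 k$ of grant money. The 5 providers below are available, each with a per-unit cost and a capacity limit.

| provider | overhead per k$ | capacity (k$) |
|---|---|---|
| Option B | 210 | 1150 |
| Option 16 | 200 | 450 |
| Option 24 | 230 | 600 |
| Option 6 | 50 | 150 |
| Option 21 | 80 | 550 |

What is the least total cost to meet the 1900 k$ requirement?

Fill from the cheapest provider first.
Take 150 from Option 6 at 50 ; need 1750 more.
Option 21 at 80: take all 550 k$ ; 1200 still needed.
Take 450 from Option 16 at 200 ; need 750 more.
Take 750 from Option B at 210 to finish.
Option 24: unused.
Cost = 150×50 + 550×80 + 450×200 + 750×210 = 299000.

299000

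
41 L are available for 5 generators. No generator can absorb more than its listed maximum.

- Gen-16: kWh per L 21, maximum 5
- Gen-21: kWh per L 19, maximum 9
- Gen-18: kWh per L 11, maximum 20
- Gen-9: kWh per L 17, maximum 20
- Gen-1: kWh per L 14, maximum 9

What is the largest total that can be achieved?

714

Order the generators by kWh per L: Gen-16 21 > Gen-21 19 > Gen-9 17 > Gen-1 14 > Gen-18 11.
Gen-16: +5 to 5 (cap) ; 36 left.
Gen-21 takes 9 to reach its cap of 9 ; 27 left.
Gen-9: +20 to 20 (cap) ; 7 left.
Gen-1 has room for 9 but only 7 remain, so it gets 7.
Total = 21×5 + 19×9 + 17×20 + 14×7 = 714.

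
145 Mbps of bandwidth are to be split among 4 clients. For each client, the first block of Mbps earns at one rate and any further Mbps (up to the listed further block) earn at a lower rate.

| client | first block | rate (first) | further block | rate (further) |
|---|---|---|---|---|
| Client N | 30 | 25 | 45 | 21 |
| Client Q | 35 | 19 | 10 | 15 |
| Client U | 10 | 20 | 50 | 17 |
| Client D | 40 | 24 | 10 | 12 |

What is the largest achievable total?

Rank every tier by rate: Client N/tier1 25 > Client D/tier1 24 > Client N/tier2 21 > Client U/tier1 20 > Client Q/tier1 19 > Client U/tier2 17 > Client Q/tier2 15 > Client D/tier2 12.
Client N tier1 at 25: fill all 30 — 115 left.
Fill Client D tier1 block (40 at 24) — 75 left.
Client N/tier2 (21): +45 — 30 left.
Client U tier1 at 20: fill all 10 — 20 left.
20 remain; put them into Client Q tier1 at 19.
Total = 25×30 + 24×40 + 21×45 + 20×10 + 19×20 = 3235.

3235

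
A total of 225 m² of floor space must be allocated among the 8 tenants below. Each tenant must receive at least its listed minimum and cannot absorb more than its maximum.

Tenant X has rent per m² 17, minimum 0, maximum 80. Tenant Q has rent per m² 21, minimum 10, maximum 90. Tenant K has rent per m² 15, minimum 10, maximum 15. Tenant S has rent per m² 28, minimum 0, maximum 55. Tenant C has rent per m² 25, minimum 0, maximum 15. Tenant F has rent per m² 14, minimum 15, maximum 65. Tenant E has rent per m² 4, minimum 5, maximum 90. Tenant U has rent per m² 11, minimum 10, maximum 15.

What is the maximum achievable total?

Meeting every minimum uses 0+10+10+0+0+15+5+10 = 50 m², leaving 175.
Order the tenants by rent per m²: Tenant S 28 > Tenant C 25 > Tenant Q 21 > Tenant X 17 > Tenant K 15 > Tenant F 14 > Tenant U 11 > Tenant E 4.
Tenant S: +55 to 55 (cap) ; 120 left.
Tenant C: +15 to 15 (cap) ; 105 left.
Tenant Q: +80 to 90 (cap) ; 25 left.
Tenant X: +25 (room for 80) → 25. Pool exhausted.
Total = 17×25 + 21×90 + 15×10 + 28×55 + 25×15 + 14×15 + 4×5 + 11×10 = 4720.

4720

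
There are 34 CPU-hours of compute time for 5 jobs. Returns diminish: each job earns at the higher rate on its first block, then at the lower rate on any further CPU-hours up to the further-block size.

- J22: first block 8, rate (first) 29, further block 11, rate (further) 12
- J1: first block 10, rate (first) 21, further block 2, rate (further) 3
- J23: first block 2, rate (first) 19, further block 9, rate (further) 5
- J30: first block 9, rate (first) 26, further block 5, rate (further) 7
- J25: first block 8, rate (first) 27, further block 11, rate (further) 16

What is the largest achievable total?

Rank every tier by rate: J22/first 29 > J25/first 27 > J30/first 26 > J1/first 21 > J23/first 19 > J25/second 16 > J22/second 12 > J30/second 7 > J23/second 5 > J1/second 3.
Fill J22 first block (8 at 29) → 26 left.
J25 first at 27: fill all 8 → 18 left.
J30 first at 26: fill all 9 → 9 left.
9 remain; put them into J1 first at 21.
Total = 29×8 + 27×8 + 26×9 + 21×9 = 871.

871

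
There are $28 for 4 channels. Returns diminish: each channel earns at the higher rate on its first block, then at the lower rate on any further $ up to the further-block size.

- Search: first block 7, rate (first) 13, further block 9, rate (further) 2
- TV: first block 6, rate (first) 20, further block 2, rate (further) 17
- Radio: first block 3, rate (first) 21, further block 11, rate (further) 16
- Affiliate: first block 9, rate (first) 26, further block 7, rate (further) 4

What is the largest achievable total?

Order all 8 blocks by rate: Affiliate/T1 26 > Radio/T1 21 > TV/T1 20 > TV/T2 17 > Radio/T2 16 > Search/T1 13 > Affiliate/T2 4 > Search/T2 2.
Affiliate/T1 (26): +9 — 19 left.
Radio/T1 (21): +3 — 16 left.
Fill TV T1 block (6 at 20) — 10 left.
Fill TV T2 block (2 at 17) — 8 left.
Radio T2 at 16: only 8 left, fill 8.
Total = 26×9 + 21×3 + 20×6 + 17×2 + 16×8 = 579.

579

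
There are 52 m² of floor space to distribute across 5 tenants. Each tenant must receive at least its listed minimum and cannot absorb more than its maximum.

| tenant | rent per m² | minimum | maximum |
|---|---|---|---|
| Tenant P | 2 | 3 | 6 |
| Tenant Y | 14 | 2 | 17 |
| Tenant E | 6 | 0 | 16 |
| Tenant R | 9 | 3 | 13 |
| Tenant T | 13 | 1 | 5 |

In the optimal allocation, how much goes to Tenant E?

14

Meeting every minimum uses 3+2+0+3+1 = 9 m², leaving 43.
Order the tenants by rent per m²: Tenant Y 14 > Tenant T 13 > Tenant R 9 > Tenant E 6 > Tenant P 2.
Tenant Y takes 15 more to reach its cap of 17 — 28 left.
Tenant T takes 4 more to reach its cap of 5 — 24 left.
Tenant R takes 10 more to reach its cap of 13 — 14 left.
Tenant E: +14 (room for 16) → 14. Pool exhausted.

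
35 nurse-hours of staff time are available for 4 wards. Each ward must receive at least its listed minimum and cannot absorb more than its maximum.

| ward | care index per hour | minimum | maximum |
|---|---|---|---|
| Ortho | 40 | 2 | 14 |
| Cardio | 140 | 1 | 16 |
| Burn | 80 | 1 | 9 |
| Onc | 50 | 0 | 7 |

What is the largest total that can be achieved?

3430

Meeting every minimum uses 2+1+1+0 = 4 nurse-hours, leaving 31.
Highest care index per hour first: Cardio 140 > Burn 80 > Onc 50 > Ortho 40.
Cardio takes 15 more to reach its cap of 16 — 16 left.
Give Burn 8 more to hit its cap of 9 — 8 left.
Give Onc 7 more to hit its cap of 7 — 1 left.
Ortho has room for 12 more but only 1 remain, so it gets 3.
Total = 40×3 + 140×16 + 80×9 + 50×7 = 3430.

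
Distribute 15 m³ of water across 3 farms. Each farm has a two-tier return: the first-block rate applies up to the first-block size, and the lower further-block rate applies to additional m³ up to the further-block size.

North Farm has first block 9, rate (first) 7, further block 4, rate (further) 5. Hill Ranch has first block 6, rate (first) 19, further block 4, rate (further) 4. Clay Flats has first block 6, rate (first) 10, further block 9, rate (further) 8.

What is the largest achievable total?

198

Treat each block as its own option and order by rate: Hill Ranch/tier1 19 > Clay Flats/tier1 10 > Clay Flats/tier2 8 > North Farm/tier1 7 > North Farm/tier2 5 > Hill Ranch/tier2 4.
Fill Hill Ranch tier1 block (6 at 19) — 9 left.
Clay Flats tier1 at 10: fill all 6 — 3 left.
Clay Flats tier2 at 8: only 3 left, fill 3.
Total = 19×6 + 10×6 + 8×3 = 198.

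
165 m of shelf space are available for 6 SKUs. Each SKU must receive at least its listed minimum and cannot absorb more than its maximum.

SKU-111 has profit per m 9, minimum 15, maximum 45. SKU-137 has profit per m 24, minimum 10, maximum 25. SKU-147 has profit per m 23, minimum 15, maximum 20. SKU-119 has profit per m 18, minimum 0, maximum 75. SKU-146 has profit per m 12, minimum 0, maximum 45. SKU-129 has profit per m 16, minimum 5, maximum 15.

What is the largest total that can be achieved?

Meeting every minimum uses 15+10+15+0+0+5 = 45 m, leaving 120.
Rank by profit per m: SKU-137 24 > SKU-147 23 > SKU-119 18 > SKU-129 16 > SKU-146 12 > SKU-111 9.
SKU-137: +15 to 25 (cap) → 105 left.
Give SKU-147 5 more to hit its cap of 20 → 100 left.
SKU-119: +75 to 75 (cap) → 25 left.
SKU-129: +10 to 15 (cap) → 15 left.
Only 15 left; SKU-146 takes them to reach 15.
Total = 9×15 + 24×25 + 23×20 + 18×75 + 12×15 + 16×15 = 2965.

2965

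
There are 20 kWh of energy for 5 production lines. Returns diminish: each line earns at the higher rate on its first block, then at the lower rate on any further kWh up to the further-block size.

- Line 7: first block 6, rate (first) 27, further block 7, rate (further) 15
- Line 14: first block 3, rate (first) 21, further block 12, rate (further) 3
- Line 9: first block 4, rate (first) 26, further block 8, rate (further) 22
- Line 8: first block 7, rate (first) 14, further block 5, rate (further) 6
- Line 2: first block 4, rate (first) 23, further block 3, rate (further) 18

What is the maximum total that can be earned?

490

Rank every tier by rate: Line 7/T1 27 > Line 9/T1 26 > Line 2/T1 23 > Line 9/T2 22 > Line 14/T1 21 > Line 2/T2 18 > Line 7/T2 15 > Line 8/T1 14 > Line 8/T2 6 > Line 14/T2 3.
Fill Line 7 T1 block (6 at 27) ; 14 left.
Fill Line 9 T1 block (4 at 26) ; 10 left.
Fill Line 2 T1 block (4 at 23) ; 6 left.
Line 9 T2 at 22: only 6 left, fill 6.
Total = 27×6 + 26×4 + 23×4 + 22×6 = 490.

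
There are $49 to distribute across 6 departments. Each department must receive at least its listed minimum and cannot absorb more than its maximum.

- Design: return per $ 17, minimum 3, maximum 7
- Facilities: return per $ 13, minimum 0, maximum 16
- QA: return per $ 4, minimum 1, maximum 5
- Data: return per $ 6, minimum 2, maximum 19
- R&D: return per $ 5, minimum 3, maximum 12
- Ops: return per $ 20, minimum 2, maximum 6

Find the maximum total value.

Meeting every minimum uses 3+0+1+2+3+2 = 11 $, leaving 38.
Highest return per $ first: Ops 20 > Design 17 > Facilities 13 > Data 6 > R&D 5 > QA 4.
Give Ops 4 more to hit its cap of 6 → 34 left.
Design: +4 to 7 (cap) → 30 left.
Facilities takes 16 more to reach its cap of 16 → 14 left.
Only 14 left; Data takes them to reach 16.
Total = 17×7 + 13×16 + 4×1 + 6×16 + 5×3 + 20×6 = 562.

562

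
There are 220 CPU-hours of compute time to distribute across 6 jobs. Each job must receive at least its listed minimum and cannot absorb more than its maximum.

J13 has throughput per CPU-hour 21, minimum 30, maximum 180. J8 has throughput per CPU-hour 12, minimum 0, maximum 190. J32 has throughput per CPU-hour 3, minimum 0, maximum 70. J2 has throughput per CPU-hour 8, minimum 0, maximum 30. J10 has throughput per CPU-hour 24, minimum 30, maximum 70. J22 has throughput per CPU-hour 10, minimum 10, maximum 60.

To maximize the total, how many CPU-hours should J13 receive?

140

Meeting every minimum uses 30+0+0+0+30+10 = 70 CPU-hours, leaving 150.
Order the jobs by throughput per CPU-hour: J10 24 > J13 21 > J8 12 > J22 10 > J2 8 > J32 3.
J10 takes 40 more to reach its cap of 70 → 110 left.
J13 has room for 150 more but only 110 remain, so it gets 140.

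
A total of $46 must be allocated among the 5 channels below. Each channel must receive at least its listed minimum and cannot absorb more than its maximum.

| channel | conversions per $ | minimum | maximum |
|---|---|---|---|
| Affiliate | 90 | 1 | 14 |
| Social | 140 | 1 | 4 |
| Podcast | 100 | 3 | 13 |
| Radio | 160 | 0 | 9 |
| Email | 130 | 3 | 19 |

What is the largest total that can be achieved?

Meeting every minimum uses 1+1+3+0+3 = 8 $, leaving 38.
Highest conversions per $ first: Radio 160 > Social 140 > Email 130 > Podcast 100 > Affiliate 90.
Radio: +9 to 9 (cap) → 29 left.
Social: +3 to 4 (cap) → 26 left.
Email: +16 to 19 (cap) → 10 left.
Podcast: +10 to 13 (cap) → 0 left.
Total = 90×1 + 140×4 + 100×13 + 160×9 + 130×19 = 5860.

5860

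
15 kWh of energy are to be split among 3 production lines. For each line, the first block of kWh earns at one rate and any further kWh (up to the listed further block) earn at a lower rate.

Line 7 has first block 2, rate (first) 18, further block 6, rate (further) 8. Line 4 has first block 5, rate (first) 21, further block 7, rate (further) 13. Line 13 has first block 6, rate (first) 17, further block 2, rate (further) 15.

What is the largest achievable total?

Rank every tier by rate: Line 4/T1 21 > Line 7/T1 18 > Line 13/T1 17 > Line 13/T2 15 > Line 4/T2 13 > Line 7/T2 8.
Fill Line 4 T1 block (5 at 21) ; 10 left.
Line 7/T1 (18): +2 ; 8 left.
Line 13/T1 (17): +6 ; 2 left.
Line 13/T2 (15): +2 ; 0 left.
Total = 21×5 + 18×2 + 17×6 + 15×2 = 273.

273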